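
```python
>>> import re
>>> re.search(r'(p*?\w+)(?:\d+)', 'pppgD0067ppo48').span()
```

(0, 14)

The pattern matches zero or more of a literal 'p' (lazy), then one or more of a word character (captured); then one or more of a digit (non-capturing group).
Unlike `match`, `search` isn't anchored — it looks for the pattern anywhere in the string.
The match spans [0:14] → 'pppgD0067ppo48'.
Captured: group 1 = 'pppgD0067ppo4'.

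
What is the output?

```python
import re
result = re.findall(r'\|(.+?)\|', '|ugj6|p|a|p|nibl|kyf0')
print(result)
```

Because there's exactly one group, `findall` drops the full match and keeps group 1 from each hit.

['ugj6', 'a', 'nibl']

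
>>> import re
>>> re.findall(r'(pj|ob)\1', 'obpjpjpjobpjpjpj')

['pj', 'pj']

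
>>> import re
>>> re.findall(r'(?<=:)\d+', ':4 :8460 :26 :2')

The positive lookaround only admits positions where the adjacent text matches; those characters stay outside the span.
With no groups in the pattern, `findall` gives back each whole match — 4 here.

['4', '8460', '26', '2']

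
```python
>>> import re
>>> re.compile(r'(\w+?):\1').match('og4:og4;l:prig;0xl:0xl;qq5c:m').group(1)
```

'og4'

The match spans [0:7] → 'og4:og4'.
Captured: group 1 = 'og4'.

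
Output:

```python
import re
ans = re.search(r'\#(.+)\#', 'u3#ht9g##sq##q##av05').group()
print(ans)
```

#ht9g##sq##q##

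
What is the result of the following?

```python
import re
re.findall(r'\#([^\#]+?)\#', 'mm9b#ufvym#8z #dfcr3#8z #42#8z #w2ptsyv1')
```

Matches: at [4:11] match '#ufvym#', group 1 = 'ufvym'; at [14:21] match '#dfcr3#', group 1 = 'dfcr3'; at [24:28] match '#42#', group 1 = '42'.
With a single group, `findall` returns only what that group captured — 3 items.

['ufvym', 'dfcr3', '42']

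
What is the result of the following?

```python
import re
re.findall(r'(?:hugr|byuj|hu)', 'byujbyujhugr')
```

Branches in `(...|...)` are attempted left-to-right; the first branch that allows the whole pattern to succeed is taken.
Scanning left to right: at [0:4] → 'byuj'; at [4:8] → 'byuj'; at [8:12] → 'hugr'.
`findall` yields the raw match text (3 of them) because the pattern has no groups.

['byuj', 'byuj', 'hugr']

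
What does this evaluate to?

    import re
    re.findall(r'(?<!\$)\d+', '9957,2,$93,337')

['9957', '2', '3', '337']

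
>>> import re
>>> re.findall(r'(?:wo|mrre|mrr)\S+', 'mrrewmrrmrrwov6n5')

['mrrewmrrmrrwov6n5']

Matches: at [0:17] → 'mrrewmrrmrrwov6n5'.
With no groups in the pattern, `findall` gives back each whole match — 1 here.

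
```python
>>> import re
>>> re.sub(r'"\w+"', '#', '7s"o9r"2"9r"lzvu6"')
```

'7s#2#lzvu6"'

Each match is replaced by '#'.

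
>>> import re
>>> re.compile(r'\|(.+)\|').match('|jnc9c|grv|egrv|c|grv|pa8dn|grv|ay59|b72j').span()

`re.match` only tries the pattern at the start of the string.
The match spans [0:37] → '|jnc9c|grv|egrv|c|grv|pa8dn|grv|ay59|'.

(0, 37)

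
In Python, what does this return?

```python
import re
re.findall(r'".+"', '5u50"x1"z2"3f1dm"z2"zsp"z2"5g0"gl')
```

['"x1"z2"3f1dm"z2"zsp"z2"5g0"']

Since nothing is captured, `findall` lists the 1 matched substring directly.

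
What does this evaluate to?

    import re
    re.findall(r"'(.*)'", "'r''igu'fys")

Because there's exactly one group, `findall` drops the full match and keeps group 1 from the one hit.

["r''igu"]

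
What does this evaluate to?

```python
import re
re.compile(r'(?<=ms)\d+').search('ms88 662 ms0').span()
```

The lookaround is zero-width — it requires the adjacent text to match without consuming it, so the asserted text isn't part of the match.
The match spans [2:4] → '88'.

(2, 4)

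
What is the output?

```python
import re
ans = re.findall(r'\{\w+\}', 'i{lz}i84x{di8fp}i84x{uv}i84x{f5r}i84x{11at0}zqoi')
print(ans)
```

['{lz}', '{di8fp}', '{uv}', '{f5r}', '{11at0}']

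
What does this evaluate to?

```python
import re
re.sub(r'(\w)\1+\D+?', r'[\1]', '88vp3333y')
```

After group 1 captures some text, `\1` only succeeds where that same text appears again.
Matches: at [0:3] → '88v'; at [4:9] → '3333y'.
`\1` in the replacement pulls in group 1's text for each match.

'[8]p[3]'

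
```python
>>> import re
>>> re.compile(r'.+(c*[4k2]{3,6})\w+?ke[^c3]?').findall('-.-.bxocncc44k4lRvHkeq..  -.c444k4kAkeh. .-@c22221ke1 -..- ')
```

['222']

Because there's exactly one group, `findall` drops the full match and keeps group 1 from the one hit.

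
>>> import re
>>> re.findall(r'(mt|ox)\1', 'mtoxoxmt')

['ox']

A backreference is literal: `\1` must see the identical characters the first group matched.
Scanning left to right: at [2:6] match 'oxox', group 1 = 'ox'.
One capturing group, so `findall` returns just the captured substring from the one match — 1 in all.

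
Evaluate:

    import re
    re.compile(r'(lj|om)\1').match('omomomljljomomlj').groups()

('om',)

The match spans [0:4] → 'omom'.
Captured: group 1 = 'om'.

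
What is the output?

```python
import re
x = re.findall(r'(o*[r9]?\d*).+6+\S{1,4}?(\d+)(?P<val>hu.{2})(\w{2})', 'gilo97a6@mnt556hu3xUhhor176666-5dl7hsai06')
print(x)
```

The pattern matches zero or more of a literal 'o', then optionally one of [r9], then zero or more of a digit (captured); then one or more of any character, then one or more of the literal '6', then 1 to 4 of a non-whitespace character (lazy); then one or more of a digit (captured); then the literal 'hu', then exactly 2 of any character (captured as 'val'); then exactly 2 of a word character (captured).
Scanning left to right: at [0:21] match 'gilo97a6@mnt556hu3xUh', groups = ('', '556', 'hu3x', 'Uh').
With 4 capturing groups, `findall` returns a 4-tuple per match.

[('', '556', 'hu3x', 'Uh')]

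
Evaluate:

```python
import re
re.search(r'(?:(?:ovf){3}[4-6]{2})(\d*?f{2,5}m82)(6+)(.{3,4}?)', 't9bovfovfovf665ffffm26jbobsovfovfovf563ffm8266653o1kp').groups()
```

Pattern: the literal 'ovf' repeated 3 times, then exactly 2 of a character in [4-6] (non-capturing group); then zero or more of a digit (lazy), then 2 to 5 of a literal 'f', then the literal 'm82' (captured); then one or more of a literal '6' (captured); then 3 to 4 of any character (lazy) (captured).
A `+?`/`*?`/`{m,n}?` starts at its minimum and grows only as far as needed for what follows to match.
Unlike `match`, `search` isn't anchored — it looks for the pattern anywhere in the string.
The match spans [27:50] → 'ovfovfovf563ffm8266653o'.
Captured: group 1 = '3ffm82', group 2 = '666', group 3 = '53o'.

('3ffm82', '666', '53o')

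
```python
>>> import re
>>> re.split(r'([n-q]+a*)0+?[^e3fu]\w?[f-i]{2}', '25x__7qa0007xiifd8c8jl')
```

['25x__7', 'qa', 'fd8c8jl']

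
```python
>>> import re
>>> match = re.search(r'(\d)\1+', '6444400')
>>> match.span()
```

(1, 5)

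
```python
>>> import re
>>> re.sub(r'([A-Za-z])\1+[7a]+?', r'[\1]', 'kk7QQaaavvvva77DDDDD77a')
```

`\1` has to match the exact text group 1 already captured.
The replacement refers to a captured group, so each match is rewritten using its own captured text.

'[k][Q]aa[v]77[D]7a'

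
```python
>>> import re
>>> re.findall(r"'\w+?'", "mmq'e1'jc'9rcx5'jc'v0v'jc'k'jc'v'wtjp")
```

Matches: at [3:7] → "'e1'"; at [9:16] → "'9rcx5'"; at [18:23] → "'v0v'"; at [25:28] → "'k'"; at [30:33] → "'v'".
`findall` yields the raw match text (5 of them) because the pattern has no groups.

["'e1'", "'9rcx5'", "'v0v'", "'k'", "'v'"]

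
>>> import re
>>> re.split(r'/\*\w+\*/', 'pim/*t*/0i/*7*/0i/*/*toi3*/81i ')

['pim', '0i', '0i/*', '81i ']

Matches to split on: at [3:8] → '/*t*/'; at [10:15] → '/*7*/'; at [19:27] → '/*toi3*/'.
Each match becomes a cut point; 4 segments remain.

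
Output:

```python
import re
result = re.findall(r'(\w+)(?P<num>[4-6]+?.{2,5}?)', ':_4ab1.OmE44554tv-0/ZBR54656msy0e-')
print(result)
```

Because the quantifier is non-greedy, it stops expanding at the earliest point where the rest of the pattern can succeed.
Multiple groups make `findall` return tuples — one 2-tuple for each match.

[('_', '4ab'), ('OmE4455', '4tv'), ('ZBR5465', '6ms')]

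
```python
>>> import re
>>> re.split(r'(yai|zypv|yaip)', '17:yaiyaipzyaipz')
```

['17:', 'yai', '', 'yai', 'pz', 'yai', 'pz']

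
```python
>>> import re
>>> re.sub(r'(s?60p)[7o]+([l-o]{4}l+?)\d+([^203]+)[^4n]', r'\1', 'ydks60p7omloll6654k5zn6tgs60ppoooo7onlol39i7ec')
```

'ydks60pppoooo7onlol39i7ec'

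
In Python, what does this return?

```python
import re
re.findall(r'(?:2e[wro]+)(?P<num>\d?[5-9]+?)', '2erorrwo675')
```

Because there's exactly one group, `findall` drops the full match and keeps group 1 from the one hit.

['67']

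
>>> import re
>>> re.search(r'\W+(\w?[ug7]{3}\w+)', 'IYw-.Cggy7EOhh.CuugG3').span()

The match spans [14:21] → '.CuugG3'.

(14, 21)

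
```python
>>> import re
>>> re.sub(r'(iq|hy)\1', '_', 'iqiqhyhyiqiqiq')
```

After group 1 captures some text, `\1` only succeeds where that same text appears again.
Each match is replaced by '_'.

'___iq'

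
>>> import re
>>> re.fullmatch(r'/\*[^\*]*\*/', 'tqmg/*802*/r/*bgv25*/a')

None

`fullmatch` succeeds only if the pattern covers the string from start to end.
Here there's no way to consume every character, so the call returns None.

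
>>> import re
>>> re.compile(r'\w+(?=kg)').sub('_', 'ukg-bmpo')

The positive lookaround only admits positions where the adjacent text matches; those characters stay outside the span.
Matches: at [0:1] → 'u'.
Each match is replaced by '_'.

'_kg-bmpo'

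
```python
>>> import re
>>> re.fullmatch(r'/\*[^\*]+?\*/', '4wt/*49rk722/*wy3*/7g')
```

None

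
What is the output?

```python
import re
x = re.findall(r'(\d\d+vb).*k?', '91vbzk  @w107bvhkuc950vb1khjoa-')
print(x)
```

The pattern matches a digit, then one or more of a digit, then the literal 'vb' (captured); then zero or more of any character, then optionally the literal 'k'.
Matches: at [0:31] match '91vbzk  @w107bvhkuc950vb1khjoa-', group 1 = '91vb'.
One capturing group, so `findall` returns just the captured substring from the one match — 1 in all.

['91vb']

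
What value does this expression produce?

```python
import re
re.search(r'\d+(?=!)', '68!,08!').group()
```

'68'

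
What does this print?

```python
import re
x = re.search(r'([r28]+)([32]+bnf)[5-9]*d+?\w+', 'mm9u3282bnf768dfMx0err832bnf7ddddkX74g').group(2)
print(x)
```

The pattern matches one or more of one of [r28] (captured); then one or more of one of [32], then the literal 'bnf' (captured); then zero or more of a character in [5-9], then one or more of the literal 'd' (lazy); then one or more of a word character.
`search` walks the string left to right and returns the first match it finds.
The match spans [5:38] → '282bnf768dfMx0err832bnf7ddddkX74g'.
Captured: group 1 = '28', group 2 = '2bnf'.

2bnf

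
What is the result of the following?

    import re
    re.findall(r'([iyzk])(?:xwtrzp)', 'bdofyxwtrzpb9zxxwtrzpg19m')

The pattern matches one of [iyzk] (captured); then the literal 'xwt', then the literal 'rzp' (non-capturing group).
Because there's exactly one group, `findall` drops the full match and keeps group 1 from the one hit.

['y']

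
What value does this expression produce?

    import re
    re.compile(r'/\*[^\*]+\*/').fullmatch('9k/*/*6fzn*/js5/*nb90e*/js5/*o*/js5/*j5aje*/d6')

None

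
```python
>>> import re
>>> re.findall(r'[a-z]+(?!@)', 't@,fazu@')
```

Because the assertion is negative and zero-width, positions next to the forbidden text are skipped.
Scanning left to right: at [3:6] → 'faz'.
No capturing groups, so `findall` returns the 1 full match string.

['faz']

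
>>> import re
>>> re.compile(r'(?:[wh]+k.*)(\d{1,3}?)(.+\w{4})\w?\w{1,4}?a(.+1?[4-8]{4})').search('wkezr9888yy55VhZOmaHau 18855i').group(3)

The match spans [0:28] → 'wkezr9888yy55VhZOmaHau 18855'.
Captured: group 1 = '5', group 2 = 'VhZOma', group 3 = 'u 18855'.

'u 18855'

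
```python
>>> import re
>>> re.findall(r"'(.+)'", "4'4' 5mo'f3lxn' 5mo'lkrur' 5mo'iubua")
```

["4' 5mo'f3lxn' 5mo'lkrur' 5mo"]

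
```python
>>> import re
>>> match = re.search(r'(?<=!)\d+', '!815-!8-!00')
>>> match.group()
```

The lookaround is zero-width — it requires the adjacent text to match without consuming it, so the asserted text isn't part of the match.
Unlike `match`, `search` isn't anchored — it looks for the pattern anywhere in the string.
The match spans [1:4] → '815'.

'815'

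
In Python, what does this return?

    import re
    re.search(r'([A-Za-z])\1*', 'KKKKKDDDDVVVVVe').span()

(0, 5)

`\1` has to match the exact text group 1 already captured.
Unlike `match`, `search` isn't anchored — it looks for the pattern anywhere in the string.
The match spans [0:5] → 'KKKKK'.
Captured: group 1 = 'K'.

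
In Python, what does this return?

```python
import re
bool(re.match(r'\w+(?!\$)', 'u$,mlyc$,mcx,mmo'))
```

A negative assertion filters positions out without eating any characters.
`match` is anchored at position 0; if the pattern doesn't fit there, it returns None.
Here the pattern fails at index 0, so the call returns None, and `bool(None)` is False.

False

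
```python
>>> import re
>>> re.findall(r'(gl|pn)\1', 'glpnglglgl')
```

`\1` is not a pattern — it's the concrete string captured by group 1, re-applied verbatim.
Scanning left to right: at [4:8] match 'glgl', group 1 = 'gl'.
Because there's exactly one group, `findall` drops the full match and keeps group 1 from the one hit.

['gl']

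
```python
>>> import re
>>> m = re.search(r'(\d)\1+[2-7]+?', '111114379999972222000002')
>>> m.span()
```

(0, 6)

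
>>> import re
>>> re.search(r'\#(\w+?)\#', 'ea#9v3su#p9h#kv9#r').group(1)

'9v3su'

`re.search` scans for the first position where the pattern succeeds.
The match spans [2:9] → '#9v3su#'.
Captured: group 1 = '9v3su'.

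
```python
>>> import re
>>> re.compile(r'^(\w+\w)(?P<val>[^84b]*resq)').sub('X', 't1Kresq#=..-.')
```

The pattern matches anchored at the start of the string; then one or more of a word character, then a word character (captured); then zero or more of any character except [84b], then the literal 'res', then a literal 'q' (captured as 'val').
Matches: at [0:7] → 't1Kresq'.
Every occurrence is swapped for 'X'.

'X#=..-.'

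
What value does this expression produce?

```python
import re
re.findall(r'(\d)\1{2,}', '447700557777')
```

['7']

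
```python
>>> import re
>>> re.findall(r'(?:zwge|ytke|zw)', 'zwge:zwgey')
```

['zwge', 'zwge']

Alternation isn't longest-match — the leftmost alternative that fits at this position is chosen.
Matches: at [0:4] → 'zwge'; at [5:9] → 'zwge'.
No capturing groups, so `findall` returns the 2 full match strings.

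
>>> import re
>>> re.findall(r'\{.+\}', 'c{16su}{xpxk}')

['{16su}{xpxk}']

Matches: at [1:13] → '{16su}{xpxk}'.
No capturing groups, so `findall` returns the 1 full match string.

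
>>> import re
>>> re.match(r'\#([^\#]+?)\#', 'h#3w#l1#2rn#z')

None

With `match`, the pattern is implicitly anchored at the beginning.
Here position 0 doesn't satisfy it, so the call returns None.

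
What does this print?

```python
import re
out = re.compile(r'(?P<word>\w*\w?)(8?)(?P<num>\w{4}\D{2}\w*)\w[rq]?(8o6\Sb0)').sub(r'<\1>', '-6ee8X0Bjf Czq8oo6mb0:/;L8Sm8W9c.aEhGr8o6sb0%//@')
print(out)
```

Each match is replaced using the text its own group 1 captured.

-6ee8X0Bjf Czq8oo6mb0:/;<L8Sm>%//@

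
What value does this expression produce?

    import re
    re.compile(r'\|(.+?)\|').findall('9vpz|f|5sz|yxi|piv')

['f', 'yxi']

A non-greedy quantifier consumes as few characters as it can — just enough that the remainder of the pattern still matches from where it stops; whatever follows it matches normally.
Scanning left to right: at [4:7] match '|f|', group 1 = 'f'; at [10:15] match '|yxi|', group 1 = 'yxi'.
With a single group, `findall` returns only what that group captured — 2 items.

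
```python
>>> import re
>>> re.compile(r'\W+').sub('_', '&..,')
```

Pattern: one or more of a non-word character.
`sub` substitutes '_' at each match site.

'_'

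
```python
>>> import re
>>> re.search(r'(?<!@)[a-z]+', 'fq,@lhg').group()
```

Because the assertion is negative and zero-width, positions next to the forbidden text are skipped.
`search` walks the string left to right and returns the first match it finds.
The match spans [0:2] → 'fq'.

'fq'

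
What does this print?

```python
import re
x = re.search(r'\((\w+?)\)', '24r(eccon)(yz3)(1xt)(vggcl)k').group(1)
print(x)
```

Unlike `match`, `search` isn't anchored — it looks for the pattern anywhere in the string.
The match spans [3:10] → '(eccon)'.
Captured: group 1 = 'eccon'.

eccon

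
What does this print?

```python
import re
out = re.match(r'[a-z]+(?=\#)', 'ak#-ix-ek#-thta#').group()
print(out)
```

ak

Because the assertion is zero-width, the text it checks is not consumed and won't appear in the result.
`re.match` only tries the pattern at the start of the string.
The match spans [0:2] → 'ak'.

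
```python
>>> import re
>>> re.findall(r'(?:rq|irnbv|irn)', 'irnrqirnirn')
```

['irn', 'rq', 'irn', 'irn']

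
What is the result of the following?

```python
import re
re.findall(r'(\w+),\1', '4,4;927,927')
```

['4', '927']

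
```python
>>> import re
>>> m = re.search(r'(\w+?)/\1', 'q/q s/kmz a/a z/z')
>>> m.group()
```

After group 1 captures some text, `\1` only succeeds where that same text appears again.
`re.search` tries every starting position until one works.
The match spans [0:3] → 'q/q'.
Captured: group 1 = 'q'.

'q/q'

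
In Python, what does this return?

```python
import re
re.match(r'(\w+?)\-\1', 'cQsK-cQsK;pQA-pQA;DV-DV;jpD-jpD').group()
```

'cQsK-cQsK'

A backreference is literal: `\1` must see the identical characters the first group matched.
`match` is anchored at position 0; if the pattern doesn't fit there, it returns None.
The match spans [0:9] → 'cQsK-cQsK'.
Captured: group 1 = 'cQsK'.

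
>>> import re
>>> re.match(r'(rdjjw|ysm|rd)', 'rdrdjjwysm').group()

`re.match` won't scan ahead — the pattern has to work from the very first character.
The match spans [0:2] → 'rd'.

'rd'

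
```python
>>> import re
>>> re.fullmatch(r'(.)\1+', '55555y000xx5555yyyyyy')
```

`\1` has to match the exact text group 1 already captured.
For `fullmatch`, every character of the input must be accounted for by the pattern.
Here the string isn't matched end-to-end, so the call returns None.

None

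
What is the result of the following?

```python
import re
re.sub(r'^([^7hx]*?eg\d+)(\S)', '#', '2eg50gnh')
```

Each match is replaced by '#'.

'#nh'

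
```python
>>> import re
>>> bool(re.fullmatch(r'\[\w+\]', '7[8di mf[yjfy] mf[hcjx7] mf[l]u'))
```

`re.fullmatch` is like wrapping the pattern in `^…$` (in single-line mode).
Here the string isn't matched end-to-end, so the call returns None, and `bool(None)` is False.

False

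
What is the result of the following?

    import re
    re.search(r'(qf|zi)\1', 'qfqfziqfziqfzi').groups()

('qf',)

A backreference is literal: `\1` must see the identical characters the first group matched.
`search` walks the string left to right and returns the first match it finds.
The match spans [0:4] → 'qfqf'.
Captured: group 1 = 'qf'.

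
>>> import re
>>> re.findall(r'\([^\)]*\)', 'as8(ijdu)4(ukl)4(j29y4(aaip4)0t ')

['(ijdu)', '(ukl)', '(j29y4(aaip4)']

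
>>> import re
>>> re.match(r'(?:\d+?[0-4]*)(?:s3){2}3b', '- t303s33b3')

None

Pattern: one or more of a digit (lazy), then zero or more of a character in [0-4] (non-capturing group); then the literal 's3' repeated 2 times, then the literal '3b'.
`re.match` won't scan ahead — the pattern has to work from the very first character.
Here the pattern fails at index 0, so the call returns None.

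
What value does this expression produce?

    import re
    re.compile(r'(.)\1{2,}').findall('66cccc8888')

['c', '8']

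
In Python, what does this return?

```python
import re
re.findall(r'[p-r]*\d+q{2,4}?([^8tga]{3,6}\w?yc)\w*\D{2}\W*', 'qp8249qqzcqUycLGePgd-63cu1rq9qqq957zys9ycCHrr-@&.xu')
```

Because there's exactly one group, `findall` drops the full match and keeps group 1 from each hit.

['zcqUyc', '957zys9yc']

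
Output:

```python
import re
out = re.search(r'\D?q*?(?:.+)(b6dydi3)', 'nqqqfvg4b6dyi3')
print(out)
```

Pattern: optionally a non-digit, then zero or more of the literal 'q' (lazy); then one or more of any character (non-capturing group); then the literal 'b', then the literal '6dy', then the literal 'di3' (captured).
Here nothing in the string fits, so the call returns None.

None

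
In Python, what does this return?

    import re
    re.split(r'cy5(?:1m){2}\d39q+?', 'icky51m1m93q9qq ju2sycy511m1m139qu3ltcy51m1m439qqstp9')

['icky51m1m93q9qq ju2sycy511m1m139qu3lt', 'qstp9']

Lazy quantifiers expand one character at a time until the remainder of the pattern can match.
Each match becomes a cut point; 2 segments remain.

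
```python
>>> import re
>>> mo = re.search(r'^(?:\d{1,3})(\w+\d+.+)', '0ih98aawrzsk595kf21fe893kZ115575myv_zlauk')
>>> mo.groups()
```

('ih98aawrzsk595kf21fe893kZ115575myv_zlauk',)

The match spans [0:41] → '0ih98aawrzsk595kf21fe893kZ115575myv_zlauk'.
Captured: group 1 = 'ih98aawrzsk595kf21fe893kZ115575myv_zlauk'.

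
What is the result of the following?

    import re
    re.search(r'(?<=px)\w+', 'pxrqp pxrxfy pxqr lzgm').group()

'rqp'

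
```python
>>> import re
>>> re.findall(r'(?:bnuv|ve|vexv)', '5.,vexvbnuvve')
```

['ve', 'bnuv', 've']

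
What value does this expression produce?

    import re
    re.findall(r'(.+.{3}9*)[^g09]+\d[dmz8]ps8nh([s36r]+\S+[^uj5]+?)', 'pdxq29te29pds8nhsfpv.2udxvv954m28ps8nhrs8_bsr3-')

[('pdxq29te29pds8nhsfpv.2udxvv954', 'rs8_bsr3-')]

Pattern: one or more of any character, then exactly 3 of any character, then zero or more of a literal '9' (captured); then one or more of any character except [g09], then a digit; then one of [dmz8], then the literal 'ps', then the literal '8nh'; then one or more of one of [s36r], then one or more of a non-whitespace character, then one or more of any character except [uj5] (lazy) (captured).
Multiple groups make `findall` return tuples — one 2-tuple for the one match.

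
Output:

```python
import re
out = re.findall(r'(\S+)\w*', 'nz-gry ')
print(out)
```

['nz-gry']

Pattern: one or more of a non-whitespace character (captured); then zero or more of a word character.
Walking the string: at [0:6] match 'nz-gry', group 1 = 'nz-gry'.
Because there's exactly one group, `findall` drops the full match and keeps group 1 from the one hit.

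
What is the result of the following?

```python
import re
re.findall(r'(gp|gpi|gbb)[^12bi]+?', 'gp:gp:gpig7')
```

Walking the string: at [0:3] match 'gp:', group 1 = 'gp'; at [3:6] match 'gp:', group 1 = 'gp'; at [6:10] match 'gpig', group 1 = 'gpi'.
Because there's exactly one group, `findall` drops the full match and keeps group 1 from each hit.

['gp', 'gp', 'gpi']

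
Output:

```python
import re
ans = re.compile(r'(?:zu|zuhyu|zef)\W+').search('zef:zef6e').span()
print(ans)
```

(0, 4)

`re.search` scans for the first position where the pattern succeeds.
The match spans [0:4] → 'zef:'.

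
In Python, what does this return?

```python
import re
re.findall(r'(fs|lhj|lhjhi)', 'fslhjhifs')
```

`|` is ordered: at each position the engine commits to the first alternative that works.
Matches: at [0:2] match 'fs', group 1 = 'fs'; at [2:5] match 'lhj', group 1 = 'lhj'; at [7:9] match 'fs', group 1 = 'fs'.
With a single group, `findall` returns only what that group captured — 3 items.

['fs', 'lhj', 'fs']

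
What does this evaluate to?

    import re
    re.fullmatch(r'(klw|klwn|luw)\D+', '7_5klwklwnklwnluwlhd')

For `fullmatch`, every character of the input must be accounted for by the pattern.
Here there's no way to consume every character, so the call returns None.

None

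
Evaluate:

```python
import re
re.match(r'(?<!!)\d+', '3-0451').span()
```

(0, 1)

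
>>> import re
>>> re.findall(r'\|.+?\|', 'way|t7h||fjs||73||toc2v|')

['|t7h|', '|fjs|', '|73|', '|toc2v|']

Lazy quantifiers expand one character at a time until the remainder of the pattern can match.
Scanning left to right: at [3:8] → '|t7h|'; at [8:13] → '|fjs|'; at [13:17] → '|73|'; at [17:24] → '|toc2v|'.
Since nothing is captured, `findall` lists the 4 matched substrings directly.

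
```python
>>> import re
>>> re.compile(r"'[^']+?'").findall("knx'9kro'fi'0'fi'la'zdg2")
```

["'9kro'", "'0'", "'la'"]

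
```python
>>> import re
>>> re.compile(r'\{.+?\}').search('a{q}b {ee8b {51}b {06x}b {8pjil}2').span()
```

The `?` after the quantifier makes it lazy — it takes as little as possible before letting the rest of the pattern try.
The match spans [1:4] → '{q}'.

(1, 4)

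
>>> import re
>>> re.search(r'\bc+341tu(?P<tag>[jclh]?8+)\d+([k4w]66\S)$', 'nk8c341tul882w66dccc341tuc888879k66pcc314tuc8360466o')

None

Here the pattern never matches, so the call returns None.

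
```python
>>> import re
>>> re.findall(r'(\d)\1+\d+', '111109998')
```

['1']

`\1` is not a pattern — it's the concrete string captured by group 1, re-applied verbatim.
Walking the string: at [0:9] match '111109998', group 1 = '1'.
One capturing group, so `findall` returns just the captured substring from the one match — 1 in all.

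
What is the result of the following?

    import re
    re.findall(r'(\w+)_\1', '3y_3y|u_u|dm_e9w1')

`\1` has to match the exact text group 1 already captured.
Matches: at [0:5] match '3y_3y', group 1 = '3y'; at [6:9] match 'u_u', group 1 = 'u'.
`findall` collects group 1 from each match (2 total).

['3y', 'u']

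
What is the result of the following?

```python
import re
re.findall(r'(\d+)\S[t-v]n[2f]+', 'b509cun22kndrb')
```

['509']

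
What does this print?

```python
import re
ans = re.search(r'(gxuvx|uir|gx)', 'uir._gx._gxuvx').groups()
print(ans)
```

('uir',)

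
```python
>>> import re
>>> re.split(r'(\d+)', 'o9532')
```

['o', '9532', '']

Pattern: one or more of a digit (captured).
Because the pattern has a capturing group, `split` also inserts each captured text between the pieces.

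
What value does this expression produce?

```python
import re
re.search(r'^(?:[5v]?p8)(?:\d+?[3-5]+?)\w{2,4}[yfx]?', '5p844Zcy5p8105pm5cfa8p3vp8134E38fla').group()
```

Pattern: anchored at the start of the string; then optionally one of [5v], then the literal 'p8' (non-capturing group); then one or more of a digit (lazy), then one or more of a character in [3-5] (lazy) (non-capturing group); then 2 to 4 of a word character, then optionally one of [yfx].
`re.search` tries every starting position until one works.
The match spans [0:9] → '5p844Zcy5'.

'5p844Zcy5'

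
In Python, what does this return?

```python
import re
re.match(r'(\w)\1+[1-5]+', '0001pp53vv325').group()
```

'0001'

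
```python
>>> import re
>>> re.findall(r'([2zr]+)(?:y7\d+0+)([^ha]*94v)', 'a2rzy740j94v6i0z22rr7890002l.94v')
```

This matches one or more of one of [2zr] (captured); then the literal 'y7', then one or more of a digit, then one or more of the literal '0' (non-capturing group); then zero or more of any character except [ha], then the literal '94v' (captured).
`findall` packs the 2 group values into a tuple for every match.

[('2rz', 'j94v6i0z22rr7890002l.94v')]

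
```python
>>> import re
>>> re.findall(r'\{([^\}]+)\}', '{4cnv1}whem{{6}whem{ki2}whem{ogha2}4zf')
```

Walking the string: at [0:7] match '{4cnv1}', group 1 = '4cnv1'; at [11:15] match '{{6}', group 1 = '{6'; at [19:24] match '{ki2}', group 1 = 'ki2'; at [28:35] match '{ogha2}', group 1 = 'ogha2'.
With a single group, `findall` returns only what that group captured — 4 items.

['4cnv1', '{6', 'ki2', 'ogha2']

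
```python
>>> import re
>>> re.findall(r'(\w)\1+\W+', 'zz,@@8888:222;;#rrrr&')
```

['z', '8', '2', 'r']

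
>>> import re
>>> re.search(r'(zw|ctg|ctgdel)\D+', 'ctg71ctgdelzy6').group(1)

'ctg'

Alternation tries branches left to right and keeps the first one that lets the overall match succeed at that position.
Unlike `match`, `search` isn't anchored — it looks for the pattern anywhere in the string.
The match spans [5:13] → 'ctgdelzy'.
Captured: group 1 = 'ctg'.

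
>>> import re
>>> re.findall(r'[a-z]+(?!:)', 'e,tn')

['e', 'tn']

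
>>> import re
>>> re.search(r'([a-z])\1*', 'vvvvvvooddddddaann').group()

The backreference `\1` re-matches whatever the first group consumed, character for character.
The match spans [0:6] → 'vvvvvv'.

'vvvvvv'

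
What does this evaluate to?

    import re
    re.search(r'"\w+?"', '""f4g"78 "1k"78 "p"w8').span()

`search` walks the string left to right and returns the first match it finds.
The match spans [1:6] → '"f4g"'.

(1, 6)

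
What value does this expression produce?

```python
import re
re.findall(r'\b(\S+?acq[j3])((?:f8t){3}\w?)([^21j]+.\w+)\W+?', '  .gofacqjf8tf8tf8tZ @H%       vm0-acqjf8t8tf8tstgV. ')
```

[('gofacqj', 'f8tf8tf8tZ', ' @H%       vm0-acqjf8t8tf8tstgV')]

Pattern: a word boundary (`\b`, zero-width); then one or more of a non-whitespace character (lazy), then the literal 'acq', then one of [j3] (captured); then the literal 'f8t' repeated 3 times, then optionally a word character (captured); then one or more of any character except [21j], then any character, then one or more of a word character (captured); then one or more of a non-word character (lazy).
Matches: at [3:52] match 'gofacqjf8tf8tf8tZ @H%       vm0-acqjf8t8tf8tstgV.', groups = ('gofacqj', 'f8tf8tf8tZ', ' @H%       vm0-acqjf8t8tf8tstgV').
Multiple groups make `findall` return tuples — one 3-tuple for the one match.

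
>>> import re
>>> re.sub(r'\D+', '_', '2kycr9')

'2_9'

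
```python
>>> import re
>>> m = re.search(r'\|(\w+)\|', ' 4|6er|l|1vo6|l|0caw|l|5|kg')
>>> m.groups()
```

('6er',)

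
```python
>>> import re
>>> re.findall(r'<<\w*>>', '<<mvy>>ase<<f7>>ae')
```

['<<mvy>>', '<<f7>>']

Scanning left to right: at [0:7] → '<<mvy>>'; at [10:16] → '<<f7>>'.
Since nothing is captured, `findall` lists the 2 matched substrings directly.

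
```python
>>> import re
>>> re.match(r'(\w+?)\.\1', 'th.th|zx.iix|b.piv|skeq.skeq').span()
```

(0, 5)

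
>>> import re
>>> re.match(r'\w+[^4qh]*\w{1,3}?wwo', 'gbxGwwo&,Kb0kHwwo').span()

This matches one or more of a word character, then zero or more of any character except [4qh]; then 1 to 3 of a word character (lazy), then the literal 'wwo'.
`re.match` won't scan ahead — the pattern has to work from the very first character.
The match spans [0:17] → 'gbxGwwo&,Kb0kHwwo'.

(0, 17)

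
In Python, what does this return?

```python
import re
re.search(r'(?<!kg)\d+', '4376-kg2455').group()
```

The negative lookahead/lookbehind blocks any match where the forbidden context is present.
`re.search` tries every starting position until one works.
The match spans [0:4] → '4376'.

'4376'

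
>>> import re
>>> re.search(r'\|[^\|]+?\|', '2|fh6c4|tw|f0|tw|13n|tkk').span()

(1, 8)

Unlike `match`, `search` isn't anchored — it looks for the pattern anywhere in the string.
The match spans [1:8] → '|fh6c4|'.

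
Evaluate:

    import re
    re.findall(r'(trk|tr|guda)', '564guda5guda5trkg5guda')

['guda', 'guda', 'trk', 'guda']

The regex engine tests alternatives in the order written; an earlier branch that matches wins even if a later one would match more.
Walking the string: at [3:7] match 'guda', group 1 = 'guda'; at [8:12] match 'guda', group 1 = 'guda'; at [13:16] match 'trk', group 1 = 'trk'; at [18:22] match 'guda', group 1 = 'guda'.
One capturing group, so `findall` returns just the captured substring from each match — 4 in all.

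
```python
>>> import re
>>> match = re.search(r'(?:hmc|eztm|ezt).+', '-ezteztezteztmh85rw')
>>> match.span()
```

(1, 19)

The match spans [1:19] → 'ezteztezteztmh85rw'.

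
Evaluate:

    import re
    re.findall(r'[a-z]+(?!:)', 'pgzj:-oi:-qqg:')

['pgz', 'o', 'qq']

The negative lookahead/lookbehind blocks any match where the forbidden context is present.
Matches: at [0:3] → 'pgz'; at [6:7] → 'o'; at [10:12] → 'qq'.
`findall` yields the raw match text (3 of them) because the pattern has no groups.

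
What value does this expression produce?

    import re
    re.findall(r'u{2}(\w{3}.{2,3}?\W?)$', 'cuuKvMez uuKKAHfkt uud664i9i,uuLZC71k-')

Pattern: exactly 2 of a literal 'u'; then exactly 3 of a word character, then 2 to 3 of any character (lazy), then optionally a non-word character (captured); then anchored at the end.
Scanning left to right: at [29:38] match 'uuLZC71k-', group 1 = 'LZC71k-'.
Because there's exactly one group, `findall` drops the full match and keeps group 1 from the one hit.

['LZC71k-']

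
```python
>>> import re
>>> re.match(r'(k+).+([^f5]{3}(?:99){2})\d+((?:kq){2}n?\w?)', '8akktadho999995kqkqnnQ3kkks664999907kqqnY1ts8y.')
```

None

`match` is anchored at position 0; if the pattern doesn't fit there, it returns None.
Here the string doesn't start with a match, so the call returns None.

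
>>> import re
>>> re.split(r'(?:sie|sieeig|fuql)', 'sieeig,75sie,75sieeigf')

The regex engine tests alternatives in the order written; an earlier branch that matches wins even if a later one would match more.
Splitting on the pattern gives 4 pieces.

['', 'eig,75', ',75', 'eigf']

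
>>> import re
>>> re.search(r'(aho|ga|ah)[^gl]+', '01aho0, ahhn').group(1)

'aho'

Alternation isn't longest-match — the leftmost alternative that fits at this position is chosen.
Unlike `match`, `search` isn't anchored — it looks for the pattern anywhere in the string.
The match spans [2:12] → 'aho0, ahhn'.
Captured: group 1 = 'aho'.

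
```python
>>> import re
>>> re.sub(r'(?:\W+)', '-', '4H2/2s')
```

The pattern matches one or more of a non-word character (non-capturing group).
Matches: at [3:4] → '/'.
`sub` substitutes '-' at each match site.

'4H2-2s'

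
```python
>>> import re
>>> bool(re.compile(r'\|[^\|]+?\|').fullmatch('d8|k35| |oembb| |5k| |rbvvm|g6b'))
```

False

`fullmatch` succeeds only if the pattern covers the string from start to end.
Here the string isn't matched end-to-end, so the call returns None, and `bool(None)` is False.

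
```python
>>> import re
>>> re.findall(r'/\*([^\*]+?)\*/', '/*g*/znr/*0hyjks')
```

['g']

Matches: at [0:5] match '/*g*/', group 1 = 'g'.
One capturing group, so `findall` returns just the captured substring from the one match — 1 in all.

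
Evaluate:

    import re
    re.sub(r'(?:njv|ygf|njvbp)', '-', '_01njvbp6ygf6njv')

`|` is ordered: at each position the engine commits to the first alternative that works.
Matches: at [3:6] → 'njv'; at [9:12] → 'ygf'; at [13:16] → 'njv'.
Every occurrence is swapped for '-'.

'_01-bp6-6-'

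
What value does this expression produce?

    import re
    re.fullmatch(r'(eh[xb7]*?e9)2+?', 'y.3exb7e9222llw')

The pattern matches the literal 'eh', then zero or more of one of [xb7] (lazy), then the literal 'e9' (captured); then one or more of a literal '2' (lazy).
For `fullmatch`, every character of the input must be accounted for by the pattern.
Here the string isn't matched end-to-end, so the call returns None.

None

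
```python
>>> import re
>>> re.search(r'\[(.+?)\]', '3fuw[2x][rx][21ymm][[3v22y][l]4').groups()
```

('2x',)

Because the quantifier is non-greedy, it stops expanding at the earliest point where the rest of the pattern can succeed.
Unlike `match`, `search` isn't anchored — it looks for the pattern anywhere in the string.
The match spans [4:8] → '[2x]'.
Captured: group 1 = '2x'.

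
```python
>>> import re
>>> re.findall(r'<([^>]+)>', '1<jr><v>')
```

['jr', 'v']

Walking the string: at [1:5] match '<jr>', group 1 = 'jr'; at [5:8] match '<v>', group 1 = 'v'.
One capturing group, so `findall` returns just the captured substring from each match — 2 in all.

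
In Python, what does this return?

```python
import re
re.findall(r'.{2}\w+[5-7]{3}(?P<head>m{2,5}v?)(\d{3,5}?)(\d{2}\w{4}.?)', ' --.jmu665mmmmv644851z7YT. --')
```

[('mmmmv', '644', '851z7YT')]

The pattern matches exactly 2 of any character, then one or more of a word character, then exactly 3 of a character in [5-7]; then 2 to 5 of a literal 'm', then optionally a literal 'v' (captured as 'head'); then 3 to 5 of a digit (lazy) (captured); then exactly 2 of a digit, then exactly 4 of a word character, then optionally any character (captured).
With the lazy modifier that quantifier settles for the fewest repetitions that let the rest of the pattern succeed (the atoms after it are unaffected and can still be greedy).
Scanning left to right: at [2:25] match '-.jmu665mmmmv644851z7YT', groups = ('mmmmv', '644', '851z7YT').
Multiple groups make `findall` return tuples — one 3-tuple for the one match.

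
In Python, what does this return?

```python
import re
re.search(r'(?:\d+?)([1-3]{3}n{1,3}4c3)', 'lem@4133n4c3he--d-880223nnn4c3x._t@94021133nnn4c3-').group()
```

'4133n4c3'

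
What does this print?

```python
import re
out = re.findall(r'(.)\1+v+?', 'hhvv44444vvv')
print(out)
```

['h', '4']

`\1` has to match the exact text group 1 already captured.
Scanning left to right: at [0:3] match 'hhv', group 1 = 'h'; at [4:10] match '44444v', group 1 = '4'.
With a single group, `findall` returns only what that group captured — 2 items.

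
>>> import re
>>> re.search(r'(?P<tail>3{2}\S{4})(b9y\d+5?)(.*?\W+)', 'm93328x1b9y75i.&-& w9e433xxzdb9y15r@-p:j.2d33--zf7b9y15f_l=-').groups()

('3328x1', 'b9y75', 'i.&-& ')

The pattern matches exactly 2 of the literal '3', then exactly 4 of a non-whitespace character (captured as 'tail'); then the literal 'b9y', then one or more of a digit, then optionally a literal '5' (captured); then zero or more of any character (lazy), then one or more of a non-word character (captured).
`re.search` tries every starting position until one works.
The match spans [2:19] → '3328x1b9y75i.&-& '.
Captured: group 1 = '3328x1', group 2 = 'b9y75', group 3 = 'i.&-& '.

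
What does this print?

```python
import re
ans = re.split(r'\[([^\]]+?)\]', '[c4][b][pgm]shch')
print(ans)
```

Matches to split on: at [0:4] → '[c4]'; at [4:7] → '[b]'; at [7:12] → '[pgm]'.
`re.split` interleaves the captured-group text with the surrounding fragments.

['', 'c4', '', 'b', '', 'pgm', 'shch']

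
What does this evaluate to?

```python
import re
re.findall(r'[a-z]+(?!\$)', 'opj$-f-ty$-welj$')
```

The negative lookaround is zero-width — it rules out positions where the adjacent text would match, without consuming anything.
`findall` yields the raw match text (4 of them) because the pattern has no groups.

['op', 'f', 't', 'wel']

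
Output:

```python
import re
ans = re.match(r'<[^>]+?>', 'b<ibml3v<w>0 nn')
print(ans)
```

None

`re.match` won't scan ahead — the pattern has to work from the very first character.
Here position 0 doesn't satisfy it, so the call returns None.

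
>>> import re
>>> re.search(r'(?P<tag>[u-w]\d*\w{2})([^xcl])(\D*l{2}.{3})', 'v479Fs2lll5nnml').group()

The pattern matches a character in [u-w], then zero or more of a digit, then exactly 2 of a word character (captured as 'tag'); then any character except [xcl] (captured); then zero or more of a non-digit, then exactly 2 of the literal 'l', then exactly 3 of any character (captured).
`search` walks the string left to right and returns the first match it finds.
The match spans [0:13] → 'v479Fs2lll5nn'.
Captured: group 1 = 'v479Fs', group 2 = '2', group 3 = 'lll5nn'.

'v479Fs2lll5nn'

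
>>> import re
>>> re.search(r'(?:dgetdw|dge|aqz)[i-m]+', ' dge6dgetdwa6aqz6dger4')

None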